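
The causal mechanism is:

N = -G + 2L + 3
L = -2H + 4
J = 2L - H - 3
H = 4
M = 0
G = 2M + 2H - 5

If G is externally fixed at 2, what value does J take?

The intervention breaks the incoming arrows to G: G = 2M + 2H - 5 no longer applies, and G = 2.
No directed path runs from G to J, so J keeps its natural value.
L = -2H + 4  [with H=4]  = -4
J = 2L - H - 3  [with L=-4, H=4]  = -15

-15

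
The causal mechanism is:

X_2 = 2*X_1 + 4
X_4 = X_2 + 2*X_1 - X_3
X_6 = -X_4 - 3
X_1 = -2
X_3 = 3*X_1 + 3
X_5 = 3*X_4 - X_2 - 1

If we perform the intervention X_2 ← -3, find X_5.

do(X_2=-3) replaces the equation X_2 = 2*X_1 + 4 with the constant X_2 = -3.
X_3 = 3*X_1 + 3  [with X_1=-2]  = -3
X_4 = X_2 + 2*X_1 - X_3  [with X_2=-3, X_1=-2, X_3=-3]  = -4
X_5 = 3*X_4 - X_2 - 1  [with X_4=-4, X_2=-3]  = -10

-10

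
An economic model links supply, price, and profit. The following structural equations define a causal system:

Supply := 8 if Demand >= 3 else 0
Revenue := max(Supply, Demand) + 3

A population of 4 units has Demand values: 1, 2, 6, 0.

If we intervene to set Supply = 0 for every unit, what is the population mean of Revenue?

do(Supply=0) breaks Supply's dependence on Demand. With Supply=0 fixed, Revenue across the units is 4, 5, 9, 3, mean 5.25.

5.25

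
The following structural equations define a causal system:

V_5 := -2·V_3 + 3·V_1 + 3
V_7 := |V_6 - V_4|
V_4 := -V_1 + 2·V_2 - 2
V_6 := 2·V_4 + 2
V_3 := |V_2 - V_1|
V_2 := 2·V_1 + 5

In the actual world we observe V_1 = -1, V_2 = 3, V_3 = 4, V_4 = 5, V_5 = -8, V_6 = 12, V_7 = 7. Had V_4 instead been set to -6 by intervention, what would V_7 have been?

4

The intervention breaks the incoming arrows to V_4: V_4 := -V_1 + 2·V_2 - 2 no longer applies, and V_4 = -6.
V_6 = 2·V_4 + 2  [with V_4=-6]  = -10
V_7 = |V_6 - V_4|  [with V_6=-10, V_4=-6]  = 4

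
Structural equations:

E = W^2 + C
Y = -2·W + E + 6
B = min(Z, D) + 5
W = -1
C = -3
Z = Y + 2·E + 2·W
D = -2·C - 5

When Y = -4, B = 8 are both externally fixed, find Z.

-10

Under do(Y = -4, B = 8), each intervened variable's structural equation is replaced by its fixed value.
E = W^2 + C  [with W=-1, C=-3]  = -2
Z = Y + 2·E + 2·W  [with Y=-4, E=-2, W=-1]  = -10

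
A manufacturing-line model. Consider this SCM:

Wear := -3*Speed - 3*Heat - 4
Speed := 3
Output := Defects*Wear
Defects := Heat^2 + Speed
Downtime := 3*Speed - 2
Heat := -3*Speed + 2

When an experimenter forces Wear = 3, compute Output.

156

do(Wear=3) replaces the equation Wear := -3*Speed - 3*Heat - 4 with the constant Wear = 3.
Heat = -3*Speed + 2  [with Speed=3]  = -7
Defects = Heat^2 + Speed  [with Heat=-7, Speed=3]  = 52
Output = Defects*Wear  [with Defects=52, Wear=3]  = 156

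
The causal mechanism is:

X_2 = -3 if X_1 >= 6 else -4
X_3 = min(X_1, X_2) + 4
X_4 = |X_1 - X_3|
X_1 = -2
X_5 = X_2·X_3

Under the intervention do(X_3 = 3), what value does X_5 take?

-12

do(X_3=3) replaces the equation X_3 = min(X_1, X_2) + 4 with the constant X_3 = 3.
X_2 = -3 if X_1 >= 6 else -4  [with X_1=-2]  = -4
X_5 = X_2·X_3  [with X_2=-4, X_3=3]  = -12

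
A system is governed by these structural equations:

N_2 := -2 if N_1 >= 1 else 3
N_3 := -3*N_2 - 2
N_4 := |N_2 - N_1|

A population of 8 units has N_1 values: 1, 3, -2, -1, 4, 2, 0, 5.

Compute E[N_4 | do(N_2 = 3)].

Under do(N_2=3), N_2's equation is replaced by N_2=3 for every unit. Per-unit N_4: 2, 0, 5, 4, 1, 1, 3, 2. Mean = 2.25.

2.25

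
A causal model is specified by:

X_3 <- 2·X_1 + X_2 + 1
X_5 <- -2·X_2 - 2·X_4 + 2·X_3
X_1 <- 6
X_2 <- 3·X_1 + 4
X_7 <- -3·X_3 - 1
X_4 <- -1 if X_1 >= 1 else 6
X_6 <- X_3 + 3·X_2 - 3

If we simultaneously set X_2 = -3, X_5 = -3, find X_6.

Setting X_2 = -3, X_5 = -3 by intervention discards those variables' equations.
X_3 = 2·X_1 + X_2 + 1  [with X_1=6, X_2=-3]  = 10
X_6 = X_3 + 3·X_2 - 3  [with X_3=10, X_2=-3]  = -2

-2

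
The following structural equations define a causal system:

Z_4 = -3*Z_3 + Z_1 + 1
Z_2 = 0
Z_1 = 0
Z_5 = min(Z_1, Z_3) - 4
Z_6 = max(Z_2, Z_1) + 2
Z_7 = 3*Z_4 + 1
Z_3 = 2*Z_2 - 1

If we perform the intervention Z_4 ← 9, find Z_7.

28

The intervention breaks the incoming arrows to Z_4: Z_4 = -3*Z_3 + Z_1 + 1 no longer applies, and Z_4 = 9.
Z_7 = 3*Z_4 + 1  [with Z_4=9]  = 28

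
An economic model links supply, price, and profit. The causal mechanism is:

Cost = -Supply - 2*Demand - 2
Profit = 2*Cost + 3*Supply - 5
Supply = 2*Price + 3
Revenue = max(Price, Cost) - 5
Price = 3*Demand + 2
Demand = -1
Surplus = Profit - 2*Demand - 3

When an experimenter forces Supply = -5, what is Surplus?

-11

The intervention breaks the incoming arrows to Supply: Supply = 2*Price + 3 no longer applies, and Supply = -5.
Cost = -Supply - 2*Demand - 2  [with Supply=-5, Demand=-1]  = 5
Profit = 2*Cost + 3*Supply - 5  [with Cost=5, Supply=-5]  = -10
Surplus = Profit - 2*Demand - 3  [with Profit=-10, Demand=-1]  = -11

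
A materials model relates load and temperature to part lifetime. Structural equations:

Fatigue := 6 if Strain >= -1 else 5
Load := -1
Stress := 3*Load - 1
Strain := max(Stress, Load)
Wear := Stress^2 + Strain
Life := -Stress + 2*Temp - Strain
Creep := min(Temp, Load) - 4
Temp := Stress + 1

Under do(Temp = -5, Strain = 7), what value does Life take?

-13

The joint intervention fixes Temp = -5, Strain = 7, removing each variable's own equation.
Stress = 3*Load - 1  [with Load=-1]  = -4
Life = -Stress + 2*Temp - Strain  [with Stress=-4, Temp=-5, Strain=7]  = -13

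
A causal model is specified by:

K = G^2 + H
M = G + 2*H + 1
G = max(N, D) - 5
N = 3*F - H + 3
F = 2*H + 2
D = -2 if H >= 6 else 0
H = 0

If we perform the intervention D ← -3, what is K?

Under do(D=-3), the mechanism D = -2 if H >= 6 else 0 is discarded; D is fixed at -3.
F = 2*H + 2  [with H=0]  = 2
N = 3*F - H + 3  [with F=2, H=0]  = 9
G = max(N, D) - 5  [with N=9, D=-3]  = 4
K = G^2 + H  [with G=4, H=0]  = 16

16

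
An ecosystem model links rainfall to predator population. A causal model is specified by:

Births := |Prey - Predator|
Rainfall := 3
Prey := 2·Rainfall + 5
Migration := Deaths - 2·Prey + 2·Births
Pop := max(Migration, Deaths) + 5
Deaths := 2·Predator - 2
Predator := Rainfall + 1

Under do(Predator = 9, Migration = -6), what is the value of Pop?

Under do(Predator = 9, Migration = -6), each intervened variable's structural equation is replaced by its fixed value.
Deaths = 2·Predator - 2  [with Predator=9]  = 16
Pop = max(Migration, Deaths) + 5  [with Migration=-6, Deaths=16]  = 21

21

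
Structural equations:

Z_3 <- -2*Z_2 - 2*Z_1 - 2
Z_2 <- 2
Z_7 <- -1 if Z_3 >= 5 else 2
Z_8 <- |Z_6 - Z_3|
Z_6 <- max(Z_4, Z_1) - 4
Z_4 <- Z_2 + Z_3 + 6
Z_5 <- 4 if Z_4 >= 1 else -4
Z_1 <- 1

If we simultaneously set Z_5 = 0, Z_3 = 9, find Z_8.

4

Under do(Z_5 = 0, Z_3 = 9), each intervened variable's structural equation is replaced by its fixed value.
Z_4 = Z_2 + Z_3 + 6  [with Z_2=2, Z_3=9]  = 17
Z_6 = max(Z_4, Z_1) - 4  [with Z_4=17, Z_1=1]  = 13
Z_8 = |Z_6 - Z_3|  [with Z_6=13, Z_3=9]  = 4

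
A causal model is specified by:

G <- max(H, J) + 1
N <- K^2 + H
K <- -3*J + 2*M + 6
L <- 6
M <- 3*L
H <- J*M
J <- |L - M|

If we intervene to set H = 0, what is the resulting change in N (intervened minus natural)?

-216

The intervention breaks the incoming arrows to H: H <- J*M no longer applies, and H = 0.
M = 3*L  [with L=6]  = 18
J = |L - M|  [with L=6, M=18]  = 12
K = -3*J + 2*M + 6  [with J=12, M=18]  = 6
N = K^2 + H  [with K=6, H=0]  = 36
Without intervention: M = 3*L  [with L=6]  = 18; J = |L - M|  [with L=6, M=18]  = 12; H = J*M  [with J=12, M=18]  = 216; K = -3*J + 2*M + 6  [with J=12, M=18]  = 6; N = K^2 + H  [with K=6, H=216]  = 252.
Change = 36 − 252 = -216.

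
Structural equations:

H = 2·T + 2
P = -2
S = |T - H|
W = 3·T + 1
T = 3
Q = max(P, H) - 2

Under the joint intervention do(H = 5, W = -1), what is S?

2

The joint intervention fixes H = 5, W = -1, removing each variable's own equation.
S = |T - H|  [with T=3, H=5]  = 2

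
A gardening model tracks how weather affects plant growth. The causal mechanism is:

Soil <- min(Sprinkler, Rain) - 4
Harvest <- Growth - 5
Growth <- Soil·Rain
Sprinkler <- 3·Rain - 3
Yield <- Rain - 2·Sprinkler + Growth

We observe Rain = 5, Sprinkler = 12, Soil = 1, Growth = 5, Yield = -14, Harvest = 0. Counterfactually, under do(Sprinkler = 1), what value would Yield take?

-12

do(Sprinkler=1) replaces the equation Sprinkler <- 3·Rain - 3 with the constant Sprinkler = 1.
Soil = min(Sprinkler, Rain) - 4  [with Sprinkler=1, Rain=5]  = -3
Growth = Soil·Rain  [with Soil=-3, Rain=5]  = -15
Yield = Rain - 2·Sprinkler + Growth  [with Rain=5, Sprinkler=1, Growth=-15]  = -12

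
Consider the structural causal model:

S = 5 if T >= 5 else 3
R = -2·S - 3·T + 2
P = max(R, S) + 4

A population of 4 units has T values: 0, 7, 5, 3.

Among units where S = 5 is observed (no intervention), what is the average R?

Conditioning on S=5 selects the 2 unit(s) with T ∈ {7, 5}. Their R values: -29, -23. Mean = -26.

-26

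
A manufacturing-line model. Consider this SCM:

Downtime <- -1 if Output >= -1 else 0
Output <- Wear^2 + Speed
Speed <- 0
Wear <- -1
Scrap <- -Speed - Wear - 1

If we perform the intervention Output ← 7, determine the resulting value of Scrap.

0

Under do(Output=7), the mechanism Output <- Wear^2 + Speed is discarded; Output is fixed at 7.
Since Scrap is not a descendant of the intervened variable, it is unaffected.
Scrap = -Speed - Wear - 1  [with Speed=0, Wear=-1]  = 0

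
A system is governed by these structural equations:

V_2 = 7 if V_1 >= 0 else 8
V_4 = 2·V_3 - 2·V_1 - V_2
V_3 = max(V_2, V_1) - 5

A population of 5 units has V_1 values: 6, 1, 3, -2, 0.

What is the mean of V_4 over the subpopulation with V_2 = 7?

Observing V_2=7 restricts to units where V_2's equation naturally yields 7: V_1 ∈ {6, 1, 3, 0}. In that subpopulation V_4 = -15, -5, -9, -3, mean -8.

-8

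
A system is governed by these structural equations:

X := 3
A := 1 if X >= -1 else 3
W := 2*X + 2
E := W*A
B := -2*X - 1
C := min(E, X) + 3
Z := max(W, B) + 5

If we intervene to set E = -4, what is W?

8

The intervention breaks the incoming arrows to E: E := W*A no longer applies, and E = -4.
Since W is not a descendant of the intervened variable, it is unaffected.
W = 2*X + 2  [with X=3]  = 8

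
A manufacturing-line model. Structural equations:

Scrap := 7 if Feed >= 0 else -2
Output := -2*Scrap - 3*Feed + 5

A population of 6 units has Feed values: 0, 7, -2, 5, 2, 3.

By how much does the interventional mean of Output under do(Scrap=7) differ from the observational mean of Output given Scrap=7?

2.7

do(Scrap=7) breaks Scrap's dependence on Feed. With Scrap=7 fixed, Output across the units is -9, -30, -3, -24, -15, -18, mean -16.5.
E[Output|Scrap=7] averages over only the 5 units with Scrap=7 (Feed = 0, 7, 5, 2, 3): Output = -9, -30, -24, -15, -18, mean -19.2.
Difference = -16.5 − (-19.2) = 2.7.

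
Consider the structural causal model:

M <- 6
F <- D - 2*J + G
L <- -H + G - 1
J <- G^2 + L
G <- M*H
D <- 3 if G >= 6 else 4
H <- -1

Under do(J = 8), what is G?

do(J=8) replaces the equation J <- G^2 + L with the constant J = 8.
G is not downstream of the intervention, so its value is determined by the original equations.
G = M*H  [with M=6, H=-1]  = -6

-6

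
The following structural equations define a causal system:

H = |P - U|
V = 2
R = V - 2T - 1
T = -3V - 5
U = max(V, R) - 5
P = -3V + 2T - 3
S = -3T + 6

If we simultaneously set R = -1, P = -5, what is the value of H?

Under do(R = -1, P = -5), each intervened variable's structural equation is replaced by its fixed value.
U = max(V, R) - 5  [with V=2, R=-1]  = -3
H = |P - U|  [with P=-5, U=-3]  = 2

2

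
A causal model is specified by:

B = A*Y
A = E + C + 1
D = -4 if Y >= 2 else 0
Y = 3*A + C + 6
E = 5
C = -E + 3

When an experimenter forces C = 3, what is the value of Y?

36

Under do(C=3), the mechanism C = -E + 3 is discarded; C is fixed at 3.
A = E + C + 1  [with E=5, C=3]  = 9
Y = 3*A + C + 6  [with A=9, C=3]  = 36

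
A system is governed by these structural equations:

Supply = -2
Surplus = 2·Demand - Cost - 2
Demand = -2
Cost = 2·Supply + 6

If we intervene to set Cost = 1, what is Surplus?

-7

The intervention breaks the incoming arrows to Cost: Cost = 2·Supply + 6 no longer applies, and Cost = 1.
Surplus = 2·Demand - Cost - 2  [with Demand=-2, Cost=1]  = -7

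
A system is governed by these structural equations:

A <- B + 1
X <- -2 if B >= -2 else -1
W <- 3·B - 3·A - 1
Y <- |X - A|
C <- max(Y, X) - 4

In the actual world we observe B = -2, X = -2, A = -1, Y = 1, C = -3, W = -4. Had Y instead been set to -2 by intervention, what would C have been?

-6

Intervening sets Y = -2 and removes its equation (Y <- |X - A|).
X = -2 if B >= -2 else -1  [with B=-2]  = -2
C = max(Y, X) - 4  [with Y=-2, X=-2]  = -6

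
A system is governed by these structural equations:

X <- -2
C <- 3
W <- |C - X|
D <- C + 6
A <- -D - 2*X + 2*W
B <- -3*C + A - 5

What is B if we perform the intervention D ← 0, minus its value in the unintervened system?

9

Under do(D=0), the mechanism D <- C + 6 is discarded; D is fixed at 0.
W = |C - X|  [with C=3, X=-2]  = 5
A = -D - 2*X + 2*W  [with D=0, X=-2, W=5]  = 14
B = -3*C + A - 5  [with C=3, A=14]  = 0
Without intervention: W = |C - X|  [with C=3, X=-2]  = 5; D = C + 6  [with C=3]  = 9; A = -D - 2*X + 2*W  [with D=9, X=-2, W=5]  = 5; B = -3*C + A - 5  [with C=3, A=5]  = -9.
Change = 0 − (-9) = 9.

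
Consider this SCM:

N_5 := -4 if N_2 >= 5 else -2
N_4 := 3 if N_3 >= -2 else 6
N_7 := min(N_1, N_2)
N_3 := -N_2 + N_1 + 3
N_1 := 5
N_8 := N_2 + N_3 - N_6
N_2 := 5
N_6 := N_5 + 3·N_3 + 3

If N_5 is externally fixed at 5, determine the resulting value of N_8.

do(N_5=5) replaces the equation N_5 := -4 if N_2 >= 5 else -2 with the constant N_5 = 5.
N_3 = -N_2 + N_1 + 3  [with N_2=5, N_1=5]  = 3
N_6 = N_5 + 3·N_3 + 3  [with N_5=5, N_3=3]  = 17
N_8 = N_2 + N_3 - N_6  [with N_2=5, N_3=3, N_6=17]  = -9

-9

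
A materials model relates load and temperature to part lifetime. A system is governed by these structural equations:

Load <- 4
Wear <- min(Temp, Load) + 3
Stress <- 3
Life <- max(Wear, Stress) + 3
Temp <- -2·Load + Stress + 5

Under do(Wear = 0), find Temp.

0

Under do(Wear=0), the mechanism Wear <- min(Temp, Load) + 3 is discarded; Wear is fixed at 0.
Since Temp is not a descendant of the intervened variable, it is unaffected.
Temp = -2·Load + Stress + 5  [with Load=4, Stress=3]  = 0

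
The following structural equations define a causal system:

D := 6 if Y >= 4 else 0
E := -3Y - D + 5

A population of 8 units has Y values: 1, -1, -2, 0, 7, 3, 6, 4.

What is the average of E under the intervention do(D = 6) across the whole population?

The intervention sets D=6 in all 8 units regardless of Y. Recomputing E per unit gives -4, 2, 5, -1, -22, -10, -19, -13; average -7.75.

-7.75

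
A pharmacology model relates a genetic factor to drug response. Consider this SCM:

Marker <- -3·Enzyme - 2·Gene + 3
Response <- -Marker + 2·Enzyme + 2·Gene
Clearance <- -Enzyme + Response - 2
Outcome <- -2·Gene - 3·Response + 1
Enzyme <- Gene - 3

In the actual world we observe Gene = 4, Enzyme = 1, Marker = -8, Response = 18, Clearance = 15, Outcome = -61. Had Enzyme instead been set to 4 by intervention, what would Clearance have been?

do(Enzyme=4) replaces the equation Enzyme <- Gene - 3 with the constant Enzyme = 4.
Marker = -3·Enzyme - 2·Gene + 3  [with Enzyme=4, Gene=4]  = -17
Response = -Marker + 2·Enzyme + 2·Gene  [with Marker=-17, Enzyme=4, Gene=4]  = 33
Clearance = -Enzyme + Response - 2  [with Enzyme=4, Response=33]  = 27

27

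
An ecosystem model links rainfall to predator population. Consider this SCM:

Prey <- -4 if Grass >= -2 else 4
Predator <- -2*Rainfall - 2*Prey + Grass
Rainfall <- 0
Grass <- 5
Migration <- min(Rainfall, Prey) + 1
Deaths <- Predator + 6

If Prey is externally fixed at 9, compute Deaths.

-7

do(Prey=9) replaces the equation Prey <- -4 if Grass >= -2 else 4 with the constant Prey = 9.
Predator = -2*Rainfall - 2*Prey + Grass  [with Rainfall=0, Prey=9, Grass=5]  = -13
Deaths = Predator + 6  [with Predator=-13]  = -7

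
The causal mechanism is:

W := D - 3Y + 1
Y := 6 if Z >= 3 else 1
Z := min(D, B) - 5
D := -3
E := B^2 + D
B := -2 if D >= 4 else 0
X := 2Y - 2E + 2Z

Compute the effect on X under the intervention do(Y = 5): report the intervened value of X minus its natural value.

The intervention breaks the incoming arrows to Y: Y := 6 if Z >= 3 else 1 no longer applies, and Y = 5.
B = -2 if D >= 4 else 0  [with D=-3]  = 0
Z = min(D, B) - 5  [with D=-3, B=0]  = -8
E = B^2 + D  [with B=0, D=-3]  = -3
X = 2Y - 2E + 2Z  [with Y=5, E=-3, Z=-8]  = 0
Without intervention: B = -2 if D >= 4 else 0  [with D=-3]  = 0; Z = min(D, B) - 5  [with D=-3, B=0]  = -8; E = B^2 + D  [with B=0, D=-3]  = -3; Y = 6 if Z >= 3 else 1  [with Z=-8]  = 1; X = 2Y - 2E + 2Z  [with Y=1, E=-3, Z=-8]  = -8.
Change = 0 − (-8) = 8.

8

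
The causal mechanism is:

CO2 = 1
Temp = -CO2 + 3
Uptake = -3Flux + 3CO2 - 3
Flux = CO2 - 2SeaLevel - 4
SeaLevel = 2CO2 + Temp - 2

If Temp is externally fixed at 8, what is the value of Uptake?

do(Temp=8) replaces the equation Temp = -CO2 + 3 with the constant Temp = 8.
SeaLevel = 2CO2 + Temp - 2  [with CO2=1, Temp=8]  = 8
Flux = CO2 - 2SeaLevel - 4  [with CO2=1, SeaLevel=8]  = -19
Uptake = -3Flux + 3CO2 - 3  [with Flux=-19, CO2=1]  = 57

57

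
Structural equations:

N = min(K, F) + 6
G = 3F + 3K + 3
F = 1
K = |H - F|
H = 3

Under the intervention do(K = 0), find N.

do(K=0) replaces the equation K = |H - F| with the constant K = 0.
N = min(K, F) + 6  [with K=0, F=1]  = 6

6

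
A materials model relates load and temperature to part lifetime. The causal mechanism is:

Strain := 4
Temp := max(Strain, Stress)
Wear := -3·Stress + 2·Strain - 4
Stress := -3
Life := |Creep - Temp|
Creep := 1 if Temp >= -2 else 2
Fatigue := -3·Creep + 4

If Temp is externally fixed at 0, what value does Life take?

The intervention breaks the incoming arrows to Temp: Temp := max(Strain, Stress) no longer applies, and Temp = 0.
Creep = 1 if Temp >= -2 else 2  [with Temp=0]  = 1
Life = |Creep - Temp|  [with Creep=1, Temp=0]  = 1

1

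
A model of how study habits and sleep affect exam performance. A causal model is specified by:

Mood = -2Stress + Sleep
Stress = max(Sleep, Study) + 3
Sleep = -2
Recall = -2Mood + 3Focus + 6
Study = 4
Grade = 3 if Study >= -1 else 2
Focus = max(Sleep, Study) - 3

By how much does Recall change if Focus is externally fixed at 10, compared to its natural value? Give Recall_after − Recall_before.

27

Under do(Focus=10), the mechanism Focus = max(Sleep, Study) - 3 is discarded; Focus is fixed at 10.
Stress = max(Sleep, Study) + 3  [with Sleep=-2, Study=4]  = 7
Mood = -2Stress + Sleep  [with Stress=7, Sleep=-2]  = -16
Recall = -2Mood + 3Focus + 6  [with Mood=-16, Focus=10]  = 68
Without intervention: Stress = max(Sleep, Study) + 3  [with Sleep=-2, Study=4]  = 7; Focus = max(Sleep, Study) - 3  [with Sleep=-2, Study=4]  = 1; Mood = -2Stress + Sleep  [with Stress=7, Sleep=-2]  = -16; Recall = -2Mood + 3Focus + 6  [with Mood=-16, Focus=1]  = 41.
Change = 68 − 41 = 27.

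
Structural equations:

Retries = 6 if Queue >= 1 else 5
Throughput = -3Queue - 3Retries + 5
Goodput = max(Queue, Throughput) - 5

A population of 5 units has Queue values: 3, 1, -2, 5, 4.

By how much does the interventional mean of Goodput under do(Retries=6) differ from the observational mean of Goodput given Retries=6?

do(Retries=6) breaks Retries's dependence on Queue. With Retries=6 fixed, Goodput across the units is -2, -4, -7, 0, -1, mean -2.8.
Conditioning on Retries=6 selects the 4 unit(s) with Queue ∈ {3, 1, 5, 4}. Their Goodput values: -2, -4, 0, -1. Mean = -1.75.
Difference = -2.8 − (-1.75) = -1.05.

-1.05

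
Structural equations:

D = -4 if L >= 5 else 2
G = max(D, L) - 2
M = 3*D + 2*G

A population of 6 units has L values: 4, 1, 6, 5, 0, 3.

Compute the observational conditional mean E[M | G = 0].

Conditioning on G=0 selects the 2 unit(s) with L ∈ {1, 0}. Their M values: 6, 6. Mean = 6.

6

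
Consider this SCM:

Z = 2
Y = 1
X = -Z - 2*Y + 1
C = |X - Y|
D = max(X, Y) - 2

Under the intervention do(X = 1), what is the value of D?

do(X=1) replaces the equation X = -Z - 2*Y + 1 with the constant X = 1.
D = max(X, Y) - 2  [with X=1, Y=1]  = -1

-1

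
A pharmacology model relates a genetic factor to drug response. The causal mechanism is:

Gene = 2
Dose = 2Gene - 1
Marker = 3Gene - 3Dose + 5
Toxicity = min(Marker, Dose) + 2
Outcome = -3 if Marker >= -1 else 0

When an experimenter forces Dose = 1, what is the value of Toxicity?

Under do(Dose=1), the mechanism Dose = 2Gene - 1 is discarded; Dose is fixed at 1.
Marker = 3Gene - 3Dose + 5  [with Gene=2, Dose=1]  = 8
Toxicity = min(Marker, Dose) + 2  [with Marker=8, Dose=1]  = 3

3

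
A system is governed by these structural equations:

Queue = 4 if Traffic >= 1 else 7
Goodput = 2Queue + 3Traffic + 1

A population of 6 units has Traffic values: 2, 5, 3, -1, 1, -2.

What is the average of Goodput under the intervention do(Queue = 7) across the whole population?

19

Under do(Queue=7), Queue's equation is replaced by Queue=7 for every unit. Per-unit Goodput: 21, 30, 24, 12, 18, 9. Mean = 19.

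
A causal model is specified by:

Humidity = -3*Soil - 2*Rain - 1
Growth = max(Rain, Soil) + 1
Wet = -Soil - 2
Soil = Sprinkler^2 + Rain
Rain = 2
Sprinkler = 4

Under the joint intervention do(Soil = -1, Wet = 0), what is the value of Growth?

3

Setting Soil = -1, Wet = 0 by intervention discards those variables' equations.
Growth = max(Rain, Soil) + 1  [with Rain=2, Soil=-1]  = 3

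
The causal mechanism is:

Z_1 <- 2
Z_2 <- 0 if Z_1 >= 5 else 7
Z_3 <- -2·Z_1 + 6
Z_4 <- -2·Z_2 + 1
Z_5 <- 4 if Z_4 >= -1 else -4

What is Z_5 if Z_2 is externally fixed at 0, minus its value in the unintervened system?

do(Z_2=0) replaces the equation Z_2 <- 0 if Z_1 >= 5 else 7 with the constant Z_2 = 0.
Z_4 = -2·Z_2 + 1  [with Z_2=0]  = 1
Z_5 = 4 if Z_4 >= -1 else -4  [with Z_4=1]  = 4
Without intervention: Z_2 = 0 if Z_1 >= 5 else 7  [with Z_1=2]  = 7; Z_4 = -2·Z_2 + 1  [with Z_2=7]  = -13; Z_5 = 4 if Z_4 >= -1 else -4  [with Z_4=-13]  = -4.
Change = 4 − (-4) = 8.

8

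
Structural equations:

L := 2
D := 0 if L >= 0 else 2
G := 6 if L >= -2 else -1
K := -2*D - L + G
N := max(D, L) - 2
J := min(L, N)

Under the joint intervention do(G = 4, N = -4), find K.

The joint intervention fixes G = 4, N = -4, removing each variable's own equation.
D = 0 if L >= 0 else 2  [with L=2]  = 0
K = -2*D - L + G  [with D=0, L=2, G=4]  = 2

2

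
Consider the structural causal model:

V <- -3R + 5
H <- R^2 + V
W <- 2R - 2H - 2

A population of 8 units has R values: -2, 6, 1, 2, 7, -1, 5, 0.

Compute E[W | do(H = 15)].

-27.5

The intervention sets H=15 in all 8 units regardless of R. Recomputing W per unit gives -36, -20, -30, -28, -18, -34, -22, -32; average -27.5.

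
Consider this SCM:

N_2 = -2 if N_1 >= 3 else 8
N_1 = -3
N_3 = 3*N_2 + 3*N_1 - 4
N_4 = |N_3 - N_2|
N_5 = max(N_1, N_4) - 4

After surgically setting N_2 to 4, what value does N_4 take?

5

Under do(N_2=4), the mechanism N_2 = -2 if N_1 >= 3 else 8 is discarded; N_2 is fixed at 4.
N_3 = 3*N_2 + 3*N_1 - 4  [with N_2=4, N_1=-3]  = -1
N_4 = |N_3 - N_2|  [with N_3=-1, N_2=4]  = 5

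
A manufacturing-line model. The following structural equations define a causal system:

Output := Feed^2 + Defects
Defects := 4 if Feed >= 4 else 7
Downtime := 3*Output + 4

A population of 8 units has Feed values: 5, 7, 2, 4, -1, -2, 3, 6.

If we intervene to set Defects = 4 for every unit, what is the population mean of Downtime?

70

Under do(Defects=4), Defects's equation is replaced by Defects=4 for every unit. Per-unit Downtime: 91, 163, 28, 64, 19, 28, 43, 124. Mean = 70.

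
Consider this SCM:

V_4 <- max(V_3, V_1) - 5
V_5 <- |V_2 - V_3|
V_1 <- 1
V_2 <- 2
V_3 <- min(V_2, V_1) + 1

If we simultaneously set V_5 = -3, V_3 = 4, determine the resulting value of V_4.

-1

Under do(V_5 = -3, V_3 = 4), each intervened variable's structural equation is replaced by its fixed value.
V_4 = max(V_3, V_1) - 5  [with V_3=4, V_1=1]  = -1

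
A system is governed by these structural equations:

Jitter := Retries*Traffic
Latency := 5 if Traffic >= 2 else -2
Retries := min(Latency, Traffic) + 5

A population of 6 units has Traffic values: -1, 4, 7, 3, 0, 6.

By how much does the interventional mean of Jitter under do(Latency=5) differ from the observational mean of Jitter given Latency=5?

-16.5

Every unit gets Latency=5 under the intervention. Jitter values become -4, 36, 70, 24, 0, 60; E[Jitter|do(Latency=5)] = 31.
E[Jitter|Latency=5] averages over only the 4 units with Latency=5 (Traffic = 4, 7, 3, 6): Jitter = 36, 70, 24, 60, mean 47.5.
Difference = 31 − 47.5 = -16.5.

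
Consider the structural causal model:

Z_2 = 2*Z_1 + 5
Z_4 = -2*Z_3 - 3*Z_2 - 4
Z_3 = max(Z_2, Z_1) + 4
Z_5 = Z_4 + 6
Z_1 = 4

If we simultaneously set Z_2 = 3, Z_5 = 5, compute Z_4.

-29

The joint intervention fixes Z_2 = 3, Z_5 = 5, removing each variable's own equation.
Z_3 = max(Z_2, Z_1) + 4  [with Z_2=3, Z_1=4]  = 8
Z_4 = -2*Z_3 - 3*Z_2 - 4  [with Z_3=8, Z_2=3]  = -29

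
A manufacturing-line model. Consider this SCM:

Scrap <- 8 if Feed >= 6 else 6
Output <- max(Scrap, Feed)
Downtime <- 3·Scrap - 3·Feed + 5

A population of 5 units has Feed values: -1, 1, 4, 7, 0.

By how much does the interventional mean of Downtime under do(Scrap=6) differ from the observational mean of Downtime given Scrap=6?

Under do(Scrap=6), Scrap's equation is replaced by Scrap=6 for every unit. Per-unit Downtime: 26, 20, 11, 2, 23. Mean = 16.4.
Conditioning on Scrap=6 selects the 4 unit(s) with Feed ∈ {-1, 1, 4, 0}. Their Downtime values: 26, 20, 11, 23. Mean = 20.
Difference = 16.4 − 20 = -3.6.

-3.6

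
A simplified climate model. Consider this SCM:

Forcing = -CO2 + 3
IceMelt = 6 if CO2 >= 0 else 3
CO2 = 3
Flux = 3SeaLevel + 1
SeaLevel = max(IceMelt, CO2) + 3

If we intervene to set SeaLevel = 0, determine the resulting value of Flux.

Intervening sets SeaLevel = 0 and removes its equation (SeaLevel = max(IceMelt, CO2) + 3).
Flux = 3SeaLevel + 1  [with SeaLevel=0]  = 1

1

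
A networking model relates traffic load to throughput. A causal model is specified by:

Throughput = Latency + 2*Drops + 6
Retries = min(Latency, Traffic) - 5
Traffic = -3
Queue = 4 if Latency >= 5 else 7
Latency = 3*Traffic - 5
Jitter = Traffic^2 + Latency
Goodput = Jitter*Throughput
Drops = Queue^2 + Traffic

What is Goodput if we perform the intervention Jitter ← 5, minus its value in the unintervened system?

840

Intervening sets Jitter = 5 and removes its equation (Jitter = Traffic^2 + Latency).
Latency = 3*Traffic - 5  [with Traffic=-3]  = -14
Queue = 4 if Latency >= 5 else 7  [with Latency=-14]  = 7
Drops = Queue^2 + Traffic  [with Queue=7, Traffic=-3]  = 46
Throughput = Latency + 2*Drops + 6  [with Latency=-14, Drops=46]  = 84
Goodput = Jitter*Throughput  [with Jitter=5, Throughput=84]  = 420
Without intervention: Latency = 3*Traffic - 5  [with Traffic=-3]  = -14; Queue = 4 if Latency >= 5 else 7  [with Latency=-14]  = 7; Drops = Queue^2 + Traffic  [with Queue=7, Traffic=-3]  = 46; Jitter = Traffic^2 + Latency  [with Traffic=-3, Latency=-14]  = -5; Throughput = Latency + 2*Drops + 6  [with Latency=-14, Drops=46]  = 84; Goodput = Jitter*Throughput  [with Jitter=-5, Throughput=84]  = -420.
Change = 420 − (-420) = 840.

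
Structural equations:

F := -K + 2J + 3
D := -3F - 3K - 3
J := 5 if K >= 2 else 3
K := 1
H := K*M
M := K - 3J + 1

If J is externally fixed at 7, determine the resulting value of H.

-19

do(J=7) replaces the equation J := 5 if K >= 2 else 3 with the constant J = 7.
M = K - 3J + 1  [with K=1, J=7]  = -19
H = K*M  [with K=1, M=-19]  = -19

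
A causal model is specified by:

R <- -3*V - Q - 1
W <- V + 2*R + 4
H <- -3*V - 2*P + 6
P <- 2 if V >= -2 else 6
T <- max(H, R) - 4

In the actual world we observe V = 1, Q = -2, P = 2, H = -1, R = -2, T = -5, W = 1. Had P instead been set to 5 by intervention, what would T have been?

-6

The intervention breaks the incoming arrows to P: P <- 2 if V >= -2 else 6 no longer applies, and P = 5.
H = -3*V - 2*P + 6  [with V=1, P=5]  = -7
R = -3*V - Q - 1  [with V=1, Q=-2]  = -2
T = max(H, R) - 4  [with H=-7, R=-2]  = -6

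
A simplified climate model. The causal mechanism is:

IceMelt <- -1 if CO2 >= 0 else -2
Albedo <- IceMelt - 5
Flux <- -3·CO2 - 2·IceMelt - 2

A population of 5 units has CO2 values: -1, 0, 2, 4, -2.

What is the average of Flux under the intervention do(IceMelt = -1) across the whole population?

The intervention sets IceMelt=-1 in all 5 units regardless of CO2. Recomputing Flux per unit gives 3, 0, -6, -12, 6; average -1.8.

-1.8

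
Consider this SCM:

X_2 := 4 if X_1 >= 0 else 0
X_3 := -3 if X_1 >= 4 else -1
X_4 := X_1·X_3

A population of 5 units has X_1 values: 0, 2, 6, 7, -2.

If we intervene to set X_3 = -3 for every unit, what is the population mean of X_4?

-7.8

do(X_3=-3) breaks X_3's dependence on X_1. With X_3=-3 fixed, X_4 across the units is 0, -6, -18, -21, 6, mean -7.8.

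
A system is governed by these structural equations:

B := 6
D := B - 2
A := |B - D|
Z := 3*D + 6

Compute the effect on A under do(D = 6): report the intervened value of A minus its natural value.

-2

The intervention breaks the incoming arrows to D: D := B - 2 no longer applies, and D = 6.
A = |B - D|  [with B=6, D=6]  = 0
Without intervention: D = B - 2  [with B=6]  = 4; A = |B - D|  [with B=6, D=4]  = 2.
Change = 0 − 2 = -2.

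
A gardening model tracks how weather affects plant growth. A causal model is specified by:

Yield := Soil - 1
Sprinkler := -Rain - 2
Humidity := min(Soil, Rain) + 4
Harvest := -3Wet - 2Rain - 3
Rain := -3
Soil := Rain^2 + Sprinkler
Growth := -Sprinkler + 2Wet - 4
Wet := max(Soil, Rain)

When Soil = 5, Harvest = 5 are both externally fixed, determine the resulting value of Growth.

The joint intervention fixes Soil = 5, Harvest = 5, removing each variable's own equation.
Sprinkler = -Rain - 2  [with Rain=-3]  = 1
Wet = max(Soil, Rain)  [with Soil=5, Rain=-3]  = 5
Growth = -Sprinkler + 2Wet - 4  [with Sprinkler=1, Wet=5]  = 5

5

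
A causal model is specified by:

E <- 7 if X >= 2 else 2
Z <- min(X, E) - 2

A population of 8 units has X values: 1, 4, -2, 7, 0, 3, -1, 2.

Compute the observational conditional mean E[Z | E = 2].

-2.5

Observing E=2 restricts to units where E's equation naturally yields 2: X ∈ {1, -2, 0, -1}. In that subpopulation Z = -1, -4, -2, -3, mean -2.5.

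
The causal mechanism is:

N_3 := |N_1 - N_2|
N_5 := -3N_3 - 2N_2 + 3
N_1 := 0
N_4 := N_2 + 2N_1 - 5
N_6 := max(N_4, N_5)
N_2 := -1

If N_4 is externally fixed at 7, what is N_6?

7

Under do(N_4=7), the mechanism N_4 := N_2 + 2N_1 - 5 is discarded; N_4 is fixed at 7.
N_3 = |N_1 - N_2|  [with N_1=0, N_2=-1]  = 1
N_5 = -3N_3 - 2N_2 + 3  [with N_3=1, N_2=-1]  = 2
N_6 = max(N_4, N_5)  [with N_4=7, N_5=2]  = 7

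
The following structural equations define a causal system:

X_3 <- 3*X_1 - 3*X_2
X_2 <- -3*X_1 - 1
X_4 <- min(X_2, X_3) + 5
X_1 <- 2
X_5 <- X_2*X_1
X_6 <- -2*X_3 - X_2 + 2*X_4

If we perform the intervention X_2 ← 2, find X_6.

Under do(X_2=2), the mechanism X_2 <- -3*X_1 - 1 is discarded; X_2 is fixed at 2.
X_3 = 3*X_1 - 3*X_2  [with X_1=2, X_2=2]  = 0
X_4 = min(X_2, X_3) + 5  [with X_2=2, X_3=0]  = 5
X_6 = -2*X_3 - X_2 + 2*X_4  [with X_3=0, X_2=2, X_4=5]  = 8

8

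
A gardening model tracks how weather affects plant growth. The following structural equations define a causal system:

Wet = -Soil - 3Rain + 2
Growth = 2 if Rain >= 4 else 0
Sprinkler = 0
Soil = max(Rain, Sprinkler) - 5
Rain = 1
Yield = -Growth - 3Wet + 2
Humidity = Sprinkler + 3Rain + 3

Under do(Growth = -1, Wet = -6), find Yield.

Setting Growth = -1, Wet = -6 by intervention discards those variables' equations.
Yield = -Growth - 3Wet + 2  [with Growth=-1, Wet=-6]  = 21

21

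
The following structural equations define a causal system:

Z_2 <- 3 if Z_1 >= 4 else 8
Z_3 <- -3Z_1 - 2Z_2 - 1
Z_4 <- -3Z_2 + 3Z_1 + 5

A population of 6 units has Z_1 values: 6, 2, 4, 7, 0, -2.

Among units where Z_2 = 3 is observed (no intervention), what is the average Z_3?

-24

Observing Z_2=3 restricts to units where Z_2's equation naturally yields 3: Z_1 ∈ {6, 4, 7}. In that subpopulation Z_3 = -25, -19, -28, mean -24.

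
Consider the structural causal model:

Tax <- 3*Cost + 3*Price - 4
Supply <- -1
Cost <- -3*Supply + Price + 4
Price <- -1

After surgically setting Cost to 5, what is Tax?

The intervention breaks the incoming arrows to Cost: Cost <- -3*Supply + Price + 4 no longer applies, and Cost = 5.
Tax = 3*Cost + 3*Price - 4  [with Cost=5, Price=-1]  = 8

8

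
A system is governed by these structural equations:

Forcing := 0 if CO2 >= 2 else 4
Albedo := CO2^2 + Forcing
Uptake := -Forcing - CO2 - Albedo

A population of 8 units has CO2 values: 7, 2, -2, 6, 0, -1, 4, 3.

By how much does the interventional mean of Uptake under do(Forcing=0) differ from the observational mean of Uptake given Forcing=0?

9.95

Under do(Forcing=0), Forcing's equation is replaced by Forcing=0 for every unit. Per-unit Uptake: -56, -6, -2, -42, 0, 0, -20, -12. Mean = -17.25.
E[Uptake|Forcing=0] averages over only the 5 units with Forcing=0 (CO2 = 7, 2, 6, 4, 3): Uptake = -56, -6, -42, -20, -12, mean -27.2.
Difference = -17.25 − (-27.2) = 9.95.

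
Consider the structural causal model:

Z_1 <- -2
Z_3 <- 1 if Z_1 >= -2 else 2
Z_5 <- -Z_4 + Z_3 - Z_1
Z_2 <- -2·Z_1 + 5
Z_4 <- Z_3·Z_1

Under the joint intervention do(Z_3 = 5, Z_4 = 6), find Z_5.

Setting Z_3 = 5, Z_4 = 6 by intervention discards those variables' equations.
Z_5 = -Z_4 + Z_3 - Z_1  [with Z_4=6, Z_3=5, Z_1=-2]  = 1

1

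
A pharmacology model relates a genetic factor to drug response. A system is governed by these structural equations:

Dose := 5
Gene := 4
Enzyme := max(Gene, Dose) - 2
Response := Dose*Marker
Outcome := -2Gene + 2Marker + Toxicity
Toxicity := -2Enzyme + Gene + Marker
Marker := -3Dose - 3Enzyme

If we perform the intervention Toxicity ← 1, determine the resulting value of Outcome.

-55

Intervening sets Toxicity = 1 and removes its equation (Toxicity := -2Enzyme + Gene + Marker).
Enzyme = max(Gene, Dose) - 2  [with Gene=4, Dose=5]  = 3
Marker = -3Dose - 3Enzyme  [with Dose=5, Enzyme=3]  = -24
Outcome = -2Gene + 2Marker + Toxicity  [with Gene=4, Marker=-24, Toxicity=1]  = -55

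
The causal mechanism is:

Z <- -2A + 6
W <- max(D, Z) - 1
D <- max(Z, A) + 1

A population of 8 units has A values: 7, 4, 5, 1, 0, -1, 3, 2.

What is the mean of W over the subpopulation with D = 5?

4

E[W|D=5] averages over only the 2 units with D=5 (A = 4, 1): W = 4, 4, mean 4.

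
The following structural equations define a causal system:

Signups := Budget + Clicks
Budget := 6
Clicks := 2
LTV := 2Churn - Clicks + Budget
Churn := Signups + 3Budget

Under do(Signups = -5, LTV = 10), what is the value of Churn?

The joint intervention fixes Signups = -5, LTV = 10, removing each variable's own equation.
Churn = Signups + 3Budget  [with Signups=-5, Budget=6]  = 13

13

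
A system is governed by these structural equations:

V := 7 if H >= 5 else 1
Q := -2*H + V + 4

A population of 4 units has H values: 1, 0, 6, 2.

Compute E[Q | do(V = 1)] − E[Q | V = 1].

Every unit gets V=1 under the intervention. Q values become 3, 5, -7, 1; E[Q|do(V=1)] = 0.5.
Conditioning on V=1 selects the 3 unit(s) with H ∈ {1, 0, 2}. Their Q values: 3, 5, 1. Mean = 3.
Difference = 0.5 − 3 = -2.5.

-2.5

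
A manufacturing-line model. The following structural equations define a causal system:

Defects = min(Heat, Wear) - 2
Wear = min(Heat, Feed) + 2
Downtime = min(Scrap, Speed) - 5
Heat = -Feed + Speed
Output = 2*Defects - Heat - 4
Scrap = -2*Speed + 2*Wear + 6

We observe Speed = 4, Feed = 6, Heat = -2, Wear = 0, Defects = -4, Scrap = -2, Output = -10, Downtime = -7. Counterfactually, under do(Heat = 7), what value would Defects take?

do(Heat=7) replaces the equation Heat = -Feed + Speed with the constant Heat = 7.
Wear = min(Heat, Feed) + 2  [with Heat=7, Feed=6]  = 8
Defects = min(Heat, Wear) - 2  [with Heat=7, Wear=8]  = 5

5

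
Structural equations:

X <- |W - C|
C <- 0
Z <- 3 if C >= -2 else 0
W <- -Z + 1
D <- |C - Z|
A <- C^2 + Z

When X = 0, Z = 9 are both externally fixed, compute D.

9

Setting X = 0, Z = 9 by intervention discards those variables' equations.
D = |C - Z|  [with C=0, Z=9]  = 9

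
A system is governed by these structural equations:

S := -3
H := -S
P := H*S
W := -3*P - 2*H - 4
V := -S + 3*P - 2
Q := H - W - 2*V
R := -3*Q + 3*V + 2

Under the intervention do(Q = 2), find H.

do(Q=2) replaces the equation Q := H - W - 2*V with the constant Q = 2.
H is not downstream of the intervention, so its value is determined by the original equations.
H = -S  [with S=-3]  = 3

3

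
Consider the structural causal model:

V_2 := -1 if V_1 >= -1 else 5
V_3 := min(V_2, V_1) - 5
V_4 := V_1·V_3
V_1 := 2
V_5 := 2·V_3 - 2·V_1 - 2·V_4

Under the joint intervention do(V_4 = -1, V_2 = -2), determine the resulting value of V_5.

-16

The joint intervention fixes V_4 = -1, V_2 = -2, removing each variable's own equation.
V_3 = min(V_2, V_1) - 5  [with V_2=-2, V_1=2]  = -7
V_5 = 2·V_3 - 2·V_1 - 2·V_4  [with V_3=-7, V_1=2, V_4=-1]  = -16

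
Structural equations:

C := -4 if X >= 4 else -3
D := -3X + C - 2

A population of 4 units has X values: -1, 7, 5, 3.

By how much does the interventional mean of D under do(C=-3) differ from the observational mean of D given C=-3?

-7.5

Under do(C=-3), C's equation is replaced by C=-3 for every unit. Per-unit D: -2, -26, -20, -14. Mean = -15.5.
Conditioning on C=-3 selects the 2 unit(s) with X ∈ {-1, 3}. Their D values: -2, -14. Mean = -8.
Difference = -15.5 − (-8) = -7.5.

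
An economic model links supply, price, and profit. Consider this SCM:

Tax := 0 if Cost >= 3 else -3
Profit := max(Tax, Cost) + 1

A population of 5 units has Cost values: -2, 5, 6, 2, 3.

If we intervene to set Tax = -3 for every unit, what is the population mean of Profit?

Under do(Tax=-3), Tax's equation is replaced by Tax=-3 for every unit. Per-unit Profit: -1, 6, 7, 3, 4. Mean = 3.8.

3.8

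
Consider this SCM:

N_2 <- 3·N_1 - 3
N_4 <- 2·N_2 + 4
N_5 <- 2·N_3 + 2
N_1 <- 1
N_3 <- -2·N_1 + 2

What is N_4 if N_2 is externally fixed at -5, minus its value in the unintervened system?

-10

Under do(N_2=-5), the mechanism N_2 <- 3·N_1 - 3 is discarded; N_2 is fixed at -5.
N_4 = 2·N_2 + 4  [with N_2=-5]  = -6
Without intervention: N_2 = 3·N_1 - 3  [with N_1=1]  = 0; N_4 = 2·N_2 + 4  [with N_2=0]  = 4.
Change = -6 − 4 = -10.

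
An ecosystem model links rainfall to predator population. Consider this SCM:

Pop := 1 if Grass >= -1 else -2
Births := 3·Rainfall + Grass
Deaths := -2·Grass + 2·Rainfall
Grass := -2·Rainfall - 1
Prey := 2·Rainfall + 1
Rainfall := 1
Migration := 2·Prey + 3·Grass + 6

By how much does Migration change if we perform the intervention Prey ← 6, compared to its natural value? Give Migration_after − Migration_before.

6

The intervention breaks the incoming arrows to Prey: Prey := 2·Rainfall + 1 no longer applies, and Prey = 6.
Grass = -2·Rainfall - 1  [with Rainfall=1]  = -3
Migration = 2·Prey + 3·Grass + 6  [with Prey=6, Grass=-3]  = 9
Without intervention: Grass = -2·Rainfall - 1  [with Rainfall=1]  = -3; Prey = 2·Rainfall + 1  [with Rainfall=1]  = 3; Migration = 2·Prey + 3·Grass + 6  [with Prey=3, Grass=-3]  = 3.
Change = 9 − 3 = 6.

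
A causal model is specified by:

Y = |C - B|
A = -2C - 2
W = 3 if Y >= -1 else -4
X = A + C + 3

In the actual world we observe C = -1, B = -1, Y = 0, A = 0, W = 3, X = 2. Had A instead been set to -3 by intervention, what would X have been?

Under do(A=-3), the mechanism A = -2C - 2 is discarded; A is fixed at -3.
X = A + C + 3  [with A=-3, C=-1]  = -1

-1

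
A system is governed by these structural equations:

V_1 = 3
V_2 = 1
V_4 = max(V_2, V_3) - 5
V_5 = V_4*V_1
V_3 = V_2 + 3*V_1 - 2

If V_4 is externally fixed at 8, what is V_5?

Intervening sets V_4 = 8 and removes its equation (V_4 = max(V_2, V_3) - 5).
V_5 = V_4*V_1  [with V_4=8, V_1=3]  = 24

24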